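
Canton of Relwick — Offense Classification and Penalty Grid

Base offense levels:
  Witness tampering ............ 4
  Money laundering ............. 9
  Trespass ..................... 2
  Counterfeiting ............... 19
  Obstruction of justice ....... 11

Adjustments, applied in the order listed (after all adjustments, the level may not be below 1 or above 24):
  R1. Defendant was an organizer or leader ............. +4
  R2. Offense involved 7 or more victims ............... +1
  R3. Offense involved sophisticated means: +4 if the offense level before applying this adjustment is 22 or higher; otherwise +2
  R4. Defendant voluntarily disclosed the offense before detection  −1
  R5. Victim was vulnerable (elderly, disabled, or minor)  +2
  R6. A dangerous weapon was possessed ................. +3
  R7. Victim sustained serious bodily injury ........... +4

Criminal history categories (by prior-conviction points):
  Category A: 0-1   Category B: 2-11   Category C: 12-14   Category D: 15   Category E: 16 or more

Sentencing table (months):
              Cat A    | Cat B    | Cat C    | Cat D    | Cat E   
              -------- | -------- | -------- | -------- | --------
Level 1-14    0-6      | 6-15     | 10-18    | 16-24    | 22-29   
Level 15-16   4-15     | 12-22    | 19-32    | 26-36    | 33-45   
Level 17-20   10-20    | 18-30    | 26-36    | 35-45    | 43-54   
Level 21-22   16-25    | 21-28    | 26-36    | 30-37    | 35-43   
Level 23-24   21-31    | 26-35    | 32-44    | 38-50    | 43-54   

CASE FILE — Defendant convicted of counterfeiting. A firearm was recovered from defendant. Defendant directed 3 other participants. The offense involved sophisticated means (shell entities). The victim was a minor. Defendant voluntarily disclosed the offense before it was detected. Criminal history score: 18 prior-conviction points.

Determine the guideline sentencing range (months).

43-54 months

Base offense level for counterfeiting: 19.
R1 applies: 19 + 4 = 23.
R2 does not apply.
R3 applies (level before this adjustment is 23 ≥ 22, so +4): 23 + 4 = 27.
R4 applies: 27 − 1 = 26.
R5 applies: 26 + 2 = 28.
R6 applies: 28 + 3 = 31.
Level 31 exceeds the maximum of 24; capped at 24.
Final offense level: 24.
Criminal history: 18 prior points → Category E (16+).
Level 24 falls in the 23-24 band.
Grid: Level 23-24 × Category E = 43-54 months.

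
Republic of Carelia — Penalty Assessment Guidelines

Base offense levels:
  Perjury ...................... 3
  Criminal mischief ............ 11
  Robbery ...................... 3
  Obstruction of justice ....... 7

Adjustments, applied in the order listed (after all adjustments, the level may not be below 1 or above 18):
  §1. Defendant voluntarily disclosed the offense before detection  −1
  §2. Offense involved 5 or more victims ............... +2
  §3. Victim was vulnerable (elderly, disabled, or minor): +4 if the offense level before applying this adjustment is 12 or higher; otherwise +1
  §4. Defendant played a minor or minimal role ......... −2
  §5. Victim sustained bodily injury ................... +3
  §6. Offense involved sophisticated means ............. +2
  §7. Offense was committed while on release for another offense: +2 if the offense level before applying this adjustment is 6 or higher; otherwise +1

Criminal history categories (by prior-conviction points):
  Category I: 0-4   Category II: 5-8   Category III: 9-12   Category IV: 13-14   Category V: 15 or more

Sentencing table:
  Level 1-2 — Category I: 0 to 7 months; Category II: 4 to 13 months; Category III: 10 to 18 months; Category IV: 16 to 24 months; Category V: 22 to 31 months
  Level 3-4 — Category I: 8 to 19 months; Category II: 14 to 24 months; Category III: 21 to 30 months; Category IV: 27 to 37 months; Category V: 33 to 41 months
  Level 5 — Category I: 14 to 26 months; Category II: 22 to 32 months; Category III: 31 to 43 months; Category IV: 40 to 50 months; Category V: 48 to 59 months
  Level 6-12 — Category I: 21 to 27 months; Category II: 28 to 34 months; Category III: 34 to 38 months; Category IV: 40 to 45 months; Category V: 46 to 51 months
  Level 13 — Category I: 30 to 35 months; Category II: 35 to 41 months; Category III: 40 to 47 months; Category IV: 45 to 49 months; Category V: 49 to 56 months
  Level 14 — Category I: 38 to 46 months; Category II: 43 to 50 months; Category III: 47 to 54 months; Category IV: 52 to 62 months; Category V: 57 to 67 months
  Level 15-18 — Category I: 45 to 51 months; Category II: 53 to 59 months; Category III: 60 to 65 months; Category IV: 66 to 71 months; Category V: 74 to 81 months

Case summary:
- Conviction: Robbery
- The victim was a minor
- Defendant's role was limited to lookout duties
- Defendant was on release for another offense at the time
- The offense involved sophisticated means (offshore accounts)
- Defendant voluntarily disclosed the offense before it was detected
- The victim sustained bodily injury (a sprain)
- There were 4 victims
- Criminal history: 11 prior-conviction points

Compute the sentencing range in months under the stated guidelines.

Base offense level for robbery: 3.
§1 applies: 3 − 1 = 2.
§2 does not apply.
§3 applies (level before this adjustment is 2 < 12, so +1): 2 + 1 = 3.
§4 applies: 3 − 2 = 1.
§5 applies: 1 + 3 = 4.
§6 applies: 4 + 2 = 6.
§7 applies (level before this adjustment is 6 ≥ 6, so +2): 6 + 2 = 8.
Final offense level: 8.
Criminal history: 11 prior points → Category III (9-12).
Level 8 falls in the 6-12 band.
Grid: Level 6-12 × Category III = 34-38 months.

34-38 months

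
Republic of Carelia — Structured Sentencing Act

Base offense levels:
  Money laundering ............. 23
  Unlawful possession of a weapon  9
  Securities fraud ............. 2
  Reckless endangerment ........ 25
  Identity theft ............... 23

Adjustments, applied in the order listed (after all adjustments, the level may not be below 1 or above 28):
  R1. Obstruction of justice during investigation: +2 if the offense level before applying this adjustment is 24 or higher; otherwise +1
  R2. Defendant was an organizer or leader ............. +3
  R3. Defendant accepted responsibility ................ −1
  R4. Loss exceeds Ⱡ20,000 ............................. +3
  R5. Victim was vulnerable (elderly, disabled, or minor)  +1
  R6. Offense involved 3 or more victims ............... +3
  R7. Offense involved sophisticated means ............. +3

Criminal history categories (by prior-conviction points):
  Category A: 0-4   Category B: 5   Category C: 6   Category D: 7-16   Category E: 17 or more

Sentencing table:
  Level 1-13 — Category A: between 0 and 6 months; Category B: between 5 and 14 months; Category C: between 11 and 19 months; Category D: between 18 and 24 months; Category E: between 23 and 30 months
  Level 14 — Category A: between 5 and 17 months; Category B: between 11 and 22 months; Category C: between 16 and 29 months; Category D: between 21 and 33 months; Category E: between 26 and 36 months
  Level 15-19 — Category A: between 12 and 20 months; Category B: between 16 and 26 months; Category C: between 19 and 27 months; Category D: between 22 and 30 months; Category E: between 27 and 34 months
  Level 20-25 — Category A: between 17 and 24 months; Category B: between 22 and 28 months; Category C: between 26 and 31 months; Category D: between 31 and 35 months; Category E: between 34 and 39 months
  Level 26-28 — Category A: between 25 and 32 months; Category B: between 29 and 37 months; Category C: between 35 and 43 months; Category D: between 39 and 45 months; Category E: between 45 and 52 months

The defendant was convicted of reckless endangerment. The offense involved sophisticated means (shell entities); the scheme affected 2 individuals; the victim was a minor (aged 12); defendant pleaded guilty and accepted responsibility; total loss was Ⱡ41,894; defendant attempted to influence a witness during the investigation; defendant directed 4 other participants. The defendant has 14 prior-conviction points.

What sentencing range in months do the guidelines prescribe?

39-45 months

Base offense level for reckless endangerment: 25.
R1 applies (level before this adjustment is 25 ≥ 24, so +2): 25 + 2 = 27.
R2 applies: 27 + 3 = 30.
R3 applies: 30 − 1 = 29.
R4 applies: 29 + 3 = 32.
R5 applies: 32 + 1 = 33.
R7 applies: 33 + 3 = 36.
Level 36 exceeds the maximum of 28; capped at 28.
Final offense level: 28.
Criminal history: 14 prior points → Category D (7-16).
Level 28 falls in the 26-28 band.
Grid: Level 26-28 × Category D = 39-45 months.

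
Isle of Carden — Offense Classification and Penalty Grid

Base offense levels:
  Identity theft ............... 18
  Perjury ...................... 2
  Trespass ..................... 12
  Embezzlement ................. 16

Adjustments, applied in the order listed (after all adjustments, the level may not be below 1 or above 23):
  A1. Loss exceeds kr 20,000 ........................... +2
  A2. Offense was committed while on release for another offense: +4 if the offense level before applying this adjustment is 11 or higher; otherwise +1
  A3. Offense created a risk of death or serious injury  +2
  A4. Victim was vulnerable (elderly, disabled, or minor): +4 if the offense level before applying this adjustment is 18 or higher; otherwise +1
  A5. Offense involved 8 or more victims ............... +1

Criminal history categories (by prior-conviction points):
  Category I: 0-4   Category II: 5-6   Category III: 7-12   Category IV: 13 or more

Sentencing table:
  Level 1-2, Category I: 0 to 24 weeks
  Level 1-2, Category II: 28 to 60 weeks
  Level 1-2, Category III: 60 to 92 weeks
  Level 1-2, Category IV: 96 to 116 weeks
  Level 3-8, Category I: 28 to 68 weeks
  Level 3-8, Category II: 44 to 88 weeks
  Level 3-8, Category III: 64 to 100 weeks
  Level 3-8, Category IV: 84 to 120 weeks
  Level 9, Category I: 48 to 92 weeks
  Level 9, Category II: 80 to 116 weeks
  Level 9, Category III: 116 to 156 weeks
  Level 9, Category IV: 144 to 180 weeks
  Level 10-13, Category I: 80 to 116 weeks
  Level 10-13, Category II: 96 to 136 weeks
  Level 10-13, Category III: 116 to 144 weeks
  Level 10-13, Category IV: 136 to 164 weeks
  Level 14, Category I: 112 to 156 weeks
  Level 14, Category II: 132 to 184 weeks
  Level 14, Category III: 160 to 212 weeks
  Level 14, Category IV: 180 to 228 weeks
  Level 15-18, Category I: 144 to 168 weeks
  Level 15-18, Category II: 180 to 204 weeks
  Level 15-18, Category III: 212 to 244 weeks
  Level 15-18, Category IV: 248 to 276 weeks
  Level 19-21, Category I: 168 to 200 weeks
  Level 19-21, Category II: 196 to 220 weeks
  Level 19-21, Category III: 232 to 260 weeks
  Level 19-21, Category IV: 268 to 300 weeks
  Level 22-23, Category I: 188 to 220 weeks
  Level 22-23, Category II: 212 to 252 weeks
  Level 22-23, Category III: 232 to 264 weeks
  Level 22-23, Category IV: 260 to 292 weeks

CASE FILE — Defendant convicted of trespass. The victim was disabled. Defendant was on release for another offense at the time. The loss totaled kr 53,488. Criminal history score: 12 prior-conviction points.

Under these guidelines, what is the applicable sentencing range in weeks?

232-264 weeks

Base offense level for trespass: 12.
A1 applies: 12 + 2 = 14.
A2 applies (level before this adjustment is 14 ≥ 11, so +4): 14 + 4 = 18.
A3 does not apply.
A4 applies (level before this adjustment is 18 ≥ 18, so +4): 18 + 4 = 22.
Final offense level: 22.
Criminal history: 12 prior points → Category III (7-12).
Level 22 falls in the 22-23 band.
Grid: Level 22-23 × Category III = 232-264 weeks.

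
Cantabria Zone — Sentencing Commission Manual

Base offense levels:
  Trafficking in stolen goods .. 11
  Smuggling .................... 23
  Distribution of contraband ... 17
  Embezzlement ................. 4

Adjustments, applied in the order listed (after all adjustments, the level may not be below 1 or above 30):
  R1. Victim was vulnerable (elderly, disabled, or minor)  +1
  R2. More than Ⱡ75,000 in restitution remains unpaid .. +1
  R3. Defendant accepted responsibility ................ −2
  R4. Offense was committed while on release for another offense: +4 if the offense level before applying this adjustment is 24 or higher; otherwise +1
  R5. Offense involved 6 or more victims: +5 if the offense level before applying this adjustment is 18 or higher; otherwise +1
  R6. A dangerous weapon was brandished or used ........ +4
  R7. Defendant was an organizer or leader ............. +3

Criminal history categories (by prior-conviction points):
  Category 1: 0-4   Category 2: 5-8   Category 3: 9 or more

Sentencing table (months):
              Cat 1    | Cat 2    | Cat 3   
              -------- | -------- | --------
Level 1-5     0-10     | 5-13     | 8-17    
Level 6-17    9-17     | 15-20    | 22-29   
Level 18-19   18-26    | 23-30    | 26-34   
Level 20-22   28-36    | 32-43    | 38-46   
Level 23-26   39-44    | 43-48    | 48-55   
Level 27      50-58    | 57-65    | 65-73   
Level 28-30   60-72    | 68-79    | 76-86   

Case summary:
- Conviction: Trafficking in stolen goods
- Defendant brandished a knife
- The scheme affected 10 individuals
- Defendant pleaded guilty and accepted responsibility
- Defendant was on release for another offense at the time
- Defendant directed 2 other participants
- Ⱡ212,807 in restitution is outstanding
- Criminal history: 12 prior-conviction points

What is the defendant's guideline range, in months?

Base offense level for trafficking in stolen goods: 11.
R1 does not apply.
R2 applies: 11 + 1 = 12.
R3 applies: 12 − 2 = 10.
R4 applies (level before this adjustment is 10 < 24, so +1): 10 + 1 = 11.
R5 applies (level before this adjustment is 11 < 18, so +1): 11 + 1 = 12.
R6 applies: 12 + 4 = 16.
R7 applies: 16 + 3 = 19.
Final offense level: 19.
Criminal history: 12 prior points → Category 3 (9+).
Level 19 falls in the 18-19 band.
Grid: Level 18-19 × Category 3 = 26-34 months.

26-34 months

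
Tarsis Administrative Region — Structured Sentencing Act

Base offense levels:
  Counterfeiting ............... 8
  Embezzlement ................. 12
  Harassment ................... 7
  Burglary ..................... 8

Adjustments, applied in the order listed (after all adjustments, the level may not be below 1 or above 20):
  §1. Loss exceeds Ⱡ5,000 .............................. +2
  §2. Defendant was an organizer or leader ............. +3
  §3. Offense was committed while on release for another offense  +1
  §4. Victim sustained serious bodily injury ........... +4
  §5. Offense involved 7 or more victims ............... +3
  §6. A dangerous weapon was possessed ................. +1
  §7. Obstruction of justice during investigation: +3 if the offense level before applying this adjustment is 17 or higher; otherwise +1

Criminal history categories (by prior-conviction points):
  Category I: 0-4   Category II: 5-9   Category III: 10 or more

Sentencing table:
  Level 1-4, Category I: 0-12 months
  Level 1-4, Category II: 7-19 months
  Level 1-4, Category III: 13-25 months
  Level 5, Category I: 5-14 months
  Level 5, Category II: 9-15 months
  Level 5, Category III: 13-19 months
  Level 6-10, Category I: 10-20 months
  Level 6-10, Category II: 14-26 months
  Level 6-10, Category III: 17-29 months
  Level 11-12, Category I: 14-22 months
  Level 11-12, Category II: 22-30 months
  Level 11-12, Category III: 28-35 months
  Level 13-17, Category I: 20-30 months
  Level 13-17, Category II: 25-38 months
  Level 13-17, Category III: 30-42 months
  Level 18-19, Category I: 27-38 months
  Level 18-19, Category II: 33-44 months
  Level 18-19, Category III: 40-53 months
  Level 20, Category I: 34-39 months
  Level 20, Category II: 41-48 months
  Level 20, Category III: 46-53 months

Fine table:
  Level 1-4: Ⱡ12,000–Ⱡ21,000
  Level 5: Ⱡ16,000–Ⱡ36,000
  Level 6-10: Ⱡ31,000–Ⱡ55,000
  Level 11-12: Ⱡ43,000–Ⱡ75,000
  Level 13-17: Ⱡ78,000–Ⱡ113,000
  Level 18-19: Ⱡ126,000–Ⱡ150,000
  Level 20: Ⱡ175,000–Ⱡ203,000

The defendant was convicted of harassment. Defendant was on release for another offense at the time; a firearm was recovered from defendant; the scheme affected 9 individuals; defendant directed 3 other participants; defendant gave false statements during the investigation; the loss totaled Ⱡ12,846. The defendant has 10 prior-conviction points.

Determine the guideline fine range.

Base offense level for harassment: 7.
§1 applies: 7 + 2 = 9.
§2 applies: 9 + 3 = 12.
§3 applies: 12 + 1 = 13.
§4 does not apply.
§5 applies: 13 + 3 = 16.
§6 applies: 16 + 1 = 17.
§7 applies (level before this adjustment is 17 ≥ 17, so +3): 17 + 3 = 20.
Final offense level: 20.
Level 20 falls in the 20 band.
Fine table: Level 20 → Ⱡ175,000–Ⱡ203,000.

Ⱡ175,000–Ⱡ203,000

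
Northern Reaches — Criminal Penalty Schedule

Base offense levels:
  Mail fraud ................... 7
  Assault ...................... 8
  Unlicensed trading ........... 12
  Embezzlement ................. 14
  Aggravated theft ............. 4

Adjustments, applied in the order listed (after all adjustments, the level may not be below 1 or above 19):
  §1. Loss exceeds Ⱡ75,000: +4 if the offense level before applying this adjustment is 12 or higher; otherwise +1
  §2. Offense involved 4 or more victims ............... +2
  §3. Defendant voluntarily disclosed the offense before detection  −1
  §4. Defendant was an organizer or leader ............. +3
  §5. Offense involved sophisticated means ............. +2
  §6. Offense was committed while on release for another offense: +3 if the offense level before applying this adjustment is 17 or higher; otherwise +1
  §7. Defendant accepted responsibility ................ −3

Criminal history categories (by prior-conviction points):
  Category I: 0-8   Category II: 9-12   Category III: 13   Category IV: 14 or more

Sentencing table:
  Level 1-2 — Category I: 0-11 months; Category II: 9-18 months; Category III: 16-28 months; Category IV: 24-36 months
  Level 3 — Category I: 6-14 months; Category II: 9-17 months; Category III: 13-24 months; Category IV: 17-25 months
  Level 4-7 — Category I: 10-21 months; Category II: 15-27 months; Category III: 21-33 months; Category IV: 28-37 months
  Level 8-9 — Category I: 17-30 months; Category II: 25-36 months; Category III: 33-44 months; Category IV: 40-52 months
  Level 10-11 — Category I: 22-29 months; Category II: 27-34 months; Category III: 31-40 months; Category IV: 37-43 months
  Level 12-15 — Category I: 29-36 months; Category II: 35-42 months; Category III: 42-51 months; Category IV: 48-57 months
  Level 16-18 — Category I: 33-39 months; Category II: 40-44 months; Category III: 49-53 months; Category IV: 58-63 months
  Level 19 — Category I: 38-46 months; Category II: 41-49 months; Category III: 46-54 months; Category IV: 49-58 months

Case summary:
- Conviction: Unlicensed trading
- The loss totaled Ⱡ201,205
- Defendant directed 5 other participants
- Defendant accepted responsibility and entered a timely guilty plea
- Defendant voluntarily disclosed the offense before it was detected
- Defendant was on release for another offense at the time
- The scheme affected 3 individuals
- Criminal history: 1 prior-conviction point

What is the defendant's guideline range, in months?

33-39 months

Base offense level for unlicensed trading: 12.
§1 applies (level before this adjustment is 12 ≥ 12, so +4): 12 + 4 = 16.
§3 applies: 16 − 1 = 15.
§4 applies: 15 + 3 = 18.
§6 applies (level before this adjustment is 18 ≥ 17, so +3): 18 + 3 = 21.
§7 applies: 21 − 3 = 18.
Final offense level: 18.
Criminal history: 1 prior point → Category I (0-8).
Level 18 falls in the 16-18 band.
Grid: Level 16-18 × Category I = 33-39 months.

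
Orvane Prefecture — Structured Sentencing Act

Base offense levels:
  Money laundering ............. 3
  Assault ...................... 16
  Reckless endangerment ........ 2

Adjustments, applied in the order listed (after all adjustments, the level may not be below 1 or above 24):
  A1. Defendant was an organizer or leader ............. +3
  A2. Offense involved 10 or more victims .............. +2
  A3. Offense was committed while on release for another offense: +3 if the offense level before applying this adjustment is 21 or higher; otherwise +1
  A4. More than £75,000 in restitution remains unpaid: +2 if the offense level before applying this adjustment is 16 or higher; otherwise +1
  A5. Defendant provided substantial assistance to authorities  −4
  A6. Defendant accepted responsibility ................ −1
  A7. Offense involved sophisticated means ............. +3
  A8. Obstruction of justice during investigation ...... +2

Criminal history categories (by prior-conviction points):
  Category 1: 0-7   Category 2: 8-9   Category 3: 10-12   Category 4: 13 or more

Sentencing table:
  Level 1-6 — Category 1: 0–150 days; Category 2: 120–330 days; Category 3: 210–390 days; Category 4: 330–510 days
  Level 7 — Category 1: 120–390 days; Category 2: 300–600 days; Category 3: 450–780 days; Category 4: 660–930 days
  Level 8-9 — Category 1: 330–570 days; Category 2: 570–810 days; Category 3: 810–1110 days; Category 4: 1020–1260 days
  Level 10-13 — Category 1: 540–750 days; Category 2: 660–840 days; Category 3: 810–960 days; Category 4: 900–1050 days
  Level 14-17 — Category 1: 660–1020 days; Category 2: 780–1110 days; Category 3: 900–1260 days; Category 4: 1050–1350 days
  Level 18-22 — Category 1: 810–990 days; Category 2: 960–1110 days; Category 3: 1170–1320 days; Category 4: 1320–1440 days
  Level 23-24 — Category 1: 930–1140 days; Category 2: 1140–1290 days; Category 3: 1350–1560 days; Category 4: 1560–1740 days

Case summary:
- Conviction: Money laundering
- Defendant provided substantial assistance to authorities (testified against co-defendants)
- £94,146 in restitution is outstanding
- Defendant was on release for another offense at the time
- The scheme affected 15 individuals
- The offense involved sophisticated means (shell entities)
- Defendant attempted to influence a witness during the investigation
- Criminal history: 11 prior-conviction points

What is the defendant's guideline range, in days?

810-1110 days

Base offense level for money laundering: 3.
A1 does not apply.
A2 applies: 3 + 2 = 5.
A3 applies (level before this adjustment is 5 < 21, so +1): 5 + 1 = 6.
A4 applies (level before this adjustment is 6 < 16, so +1): 6 + 1 = 7.
A5 applies: 7 − 4 = 3.
A6 does not apply.
A7 applies: 3 + 3 = 6.
A8 applies: 6 + 2 = 8.
Final offense level: 8.
Criminal history: 11 prior points → Category 3 (10-12).
Level 8 falls in the 8-9 band.
Grid: Level 8-9 × Category 3 = 810-1110 days.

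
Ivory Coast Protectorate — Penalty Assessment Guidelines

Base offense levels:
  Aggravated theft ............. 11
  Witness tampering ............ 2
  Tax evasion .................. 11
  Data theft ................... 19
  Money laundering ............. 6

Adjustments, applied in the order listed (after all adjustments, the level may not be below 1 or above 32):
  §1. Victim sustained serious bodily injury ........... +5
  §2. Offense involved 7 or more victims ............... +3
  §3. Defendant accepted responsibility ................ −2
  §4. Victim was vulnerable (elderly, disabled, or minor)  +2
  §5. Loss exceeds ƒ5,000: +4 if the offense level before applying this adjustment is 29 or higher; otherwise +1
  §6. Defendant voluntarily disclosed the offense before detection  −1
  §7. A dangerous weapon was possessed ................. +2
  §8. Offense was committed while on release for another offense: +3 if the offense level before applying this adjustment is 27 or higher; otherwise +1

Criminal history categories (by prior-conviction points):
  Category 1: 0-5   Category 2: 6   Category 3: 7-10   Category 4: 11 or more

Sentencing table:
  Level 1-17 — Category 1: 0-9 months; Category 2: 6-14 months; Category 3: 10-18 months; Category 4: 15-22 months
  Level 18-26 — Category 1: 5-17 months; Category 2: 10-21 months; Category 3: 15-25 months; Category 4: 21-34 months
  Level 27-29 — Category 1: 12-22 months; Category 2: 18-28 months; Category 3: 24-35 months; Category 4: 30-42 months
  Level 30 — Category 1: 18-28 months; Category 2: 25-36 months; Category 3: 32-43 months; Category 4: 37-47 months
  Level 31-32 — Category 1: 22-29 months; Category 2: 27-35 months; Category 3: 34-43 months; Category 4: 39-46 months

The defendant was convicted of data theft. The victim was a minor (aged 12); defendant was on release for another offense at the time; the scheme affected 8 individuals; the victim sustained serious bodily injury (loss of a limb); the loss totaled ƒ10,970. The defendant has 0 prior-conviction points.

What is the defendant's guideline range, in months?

Base offense level for data theft: 19.
§1 applies: 19 + 5 = 24.
§2 applies: 24 + 3 = 27.
§3 does not apply.
§4 applies: 27 + 2 = 29.
§5 applies (level before this adjustment is 29 ≥ 29, so +4): 29 + 4 = 33.
§6 does not apply.
§7 does not apply.
§8 applies (level before this adjustment is 33 ≥ 27, so +3): 33 + 3 = 36.
Level 36 exceeds the maximum of 32; capped at 32.
Final offense level: 32.
Criminal history: 0 prior points → Category 1 (0-5).
Level 32 falls in the 31-32 band.
Grid: Level 31-32 × Category 1 = 22-29 months.

22-29 months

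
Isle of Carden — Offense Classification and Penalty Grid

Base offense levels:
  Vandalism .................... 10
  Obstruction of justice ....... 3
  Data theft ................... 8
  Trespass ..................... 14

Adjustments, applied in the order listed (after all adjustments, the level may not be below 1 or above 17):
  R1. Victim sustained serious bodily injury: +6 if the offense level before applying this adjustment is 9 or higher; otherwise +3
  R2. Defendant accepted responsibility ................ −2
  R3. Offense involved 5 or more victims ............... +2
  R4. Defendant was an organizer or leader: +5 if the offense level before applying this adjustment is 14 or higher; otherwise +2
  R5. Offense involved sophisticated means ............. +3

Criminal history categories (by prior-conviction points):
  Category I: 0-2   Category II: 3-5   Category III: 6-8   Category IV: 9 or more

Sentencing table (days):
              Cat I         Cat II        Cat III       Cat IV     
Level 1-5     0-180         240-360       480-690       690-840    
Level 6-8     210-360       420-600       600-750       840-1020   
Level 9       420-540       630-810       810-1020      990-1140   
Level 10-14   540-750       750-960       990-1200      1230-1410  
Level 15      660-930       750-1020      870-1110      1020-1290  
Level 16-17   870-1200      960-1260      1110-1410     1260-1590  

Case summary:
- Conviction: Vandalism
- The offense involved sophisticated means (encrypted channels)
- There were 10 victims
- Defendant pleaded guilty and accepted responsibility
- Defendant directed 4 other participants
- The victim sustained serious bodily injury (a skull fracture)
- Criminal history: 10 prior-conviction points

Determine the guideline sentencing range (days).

1260-1590 days

Base offense level for vandalism: 10.
R1 applies (level before this adjustment is 10 ≥ 9, so +6): 10 + 6 = 16.
R2 applies: 16 − 2 = 14.
R3 applies: 14 + 2 = 16.
R4 applies (level before this adjustment is 16 ≥ 14, so +5): 16 + 5 = 21.
R5 applies: 21 + 3 = 24.
Level 24 exceeds the maximum of 17; capped at 17.
Final offense level: 17.
Criminal history: 10 prior points → Category IV (9+).
Level 17 falls in the 16-17 band.
Grid: Level 16-17 × Category IV = 1260-1590 days.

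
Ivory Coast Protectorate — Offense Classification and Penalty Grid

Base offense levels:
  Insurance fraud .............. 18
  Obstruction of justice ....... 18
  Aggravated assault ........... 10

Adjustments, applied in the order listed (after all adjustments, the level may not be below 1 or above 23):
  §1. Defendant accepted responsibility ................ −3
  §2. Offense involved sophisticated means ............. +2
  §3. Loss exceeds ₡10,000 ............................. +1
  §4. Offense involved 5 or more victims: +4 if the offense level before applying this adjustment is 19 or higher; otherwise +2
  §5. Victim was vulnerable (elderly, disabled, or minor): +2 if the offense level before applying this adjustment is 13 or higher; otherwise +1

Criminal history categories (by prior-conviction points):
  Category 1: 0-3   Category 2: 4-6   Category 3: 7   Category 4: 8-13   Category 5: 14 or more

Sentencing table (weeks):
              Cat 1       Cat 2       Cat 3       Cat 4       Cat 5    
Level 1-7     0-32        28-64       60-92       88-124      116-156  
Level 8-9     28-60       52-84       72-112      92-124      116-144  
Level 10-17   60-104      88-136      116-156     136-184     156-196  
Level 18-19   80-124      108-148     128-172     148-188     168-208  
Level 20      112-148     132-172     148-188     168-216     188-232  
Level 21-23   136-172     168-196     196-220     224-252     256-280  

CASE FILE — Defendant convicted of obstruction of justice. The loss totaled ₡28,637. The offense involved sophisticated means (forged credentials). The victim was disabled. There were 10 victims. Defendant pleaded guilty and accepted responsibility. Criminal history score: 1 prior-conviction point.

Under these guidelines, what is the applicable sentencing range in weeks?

Base offense level for obstruction of justice: 18.
§1 applies: 18 − 3 = 15.
§2 applies: 15 + 2 = 17.
§3 applies: 17 + 1 = 18.
§4 applies (level before this adjustment is 18 < 19, so +2): 18 + 2 = 20.
§5 applies (level before this adjustment is 20 ≥ 13, so +2): 20 + 2 = 22.
Final offense level: 22.
Criminal history: 1 prior point → Category 1 (0-3).
Level 22 falls in the 21-23 band.
Grid: Level 21-23 × Category 1 = 136-172 weeks.

136-172 weeks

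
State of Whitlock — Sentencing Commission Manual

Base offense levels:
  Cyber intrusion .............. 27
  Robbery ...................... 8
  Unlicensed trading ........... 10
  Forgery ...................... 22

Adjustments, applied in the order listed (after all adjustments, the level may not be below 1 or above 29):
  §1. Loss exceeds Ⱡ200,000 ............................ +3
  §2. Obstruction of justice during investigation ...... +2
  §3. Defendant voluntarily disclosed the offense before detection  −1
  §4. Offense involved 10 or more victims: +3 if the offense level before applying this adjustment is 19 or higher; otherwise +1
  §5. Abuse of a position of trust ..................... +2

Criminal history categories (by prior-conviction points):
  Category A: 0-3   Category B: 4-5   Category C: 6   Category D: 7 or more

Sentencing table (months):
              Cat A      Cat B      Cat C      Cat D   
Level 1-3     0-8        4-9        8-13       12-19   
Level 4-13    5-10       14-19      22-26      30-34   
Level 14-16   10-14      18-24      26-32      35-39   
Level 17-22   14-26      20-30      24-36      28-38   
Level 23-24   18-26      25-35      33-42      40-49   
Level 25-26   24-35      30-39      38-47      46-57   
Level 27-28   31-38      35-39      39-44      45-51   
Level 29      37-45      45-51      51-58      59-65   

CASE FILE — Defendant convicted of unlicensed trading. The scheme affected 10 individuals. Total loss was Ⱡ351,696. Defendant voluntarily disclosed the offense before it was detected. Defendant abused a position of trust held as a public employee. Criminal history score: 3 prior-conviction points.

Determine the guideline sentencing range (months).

10-14 months

Base offense level for unlicensed trading: 10.
§1 applies: 10 + 3 = 13.
§2 does not apply.
§3 applies: 13 − 1 = 12.
§4 applies (level before this adjustment is 12 < 19, so +1): 12 + 1 = 13.
§5 applies: 13 + 2 = 15.
Final offense level: 15.
Criminal history: 3 prior points → Category A (0-3).
Level 15 falls in the 14-16 band.
Grid: Level 14-16 × Category A = 10-14 months.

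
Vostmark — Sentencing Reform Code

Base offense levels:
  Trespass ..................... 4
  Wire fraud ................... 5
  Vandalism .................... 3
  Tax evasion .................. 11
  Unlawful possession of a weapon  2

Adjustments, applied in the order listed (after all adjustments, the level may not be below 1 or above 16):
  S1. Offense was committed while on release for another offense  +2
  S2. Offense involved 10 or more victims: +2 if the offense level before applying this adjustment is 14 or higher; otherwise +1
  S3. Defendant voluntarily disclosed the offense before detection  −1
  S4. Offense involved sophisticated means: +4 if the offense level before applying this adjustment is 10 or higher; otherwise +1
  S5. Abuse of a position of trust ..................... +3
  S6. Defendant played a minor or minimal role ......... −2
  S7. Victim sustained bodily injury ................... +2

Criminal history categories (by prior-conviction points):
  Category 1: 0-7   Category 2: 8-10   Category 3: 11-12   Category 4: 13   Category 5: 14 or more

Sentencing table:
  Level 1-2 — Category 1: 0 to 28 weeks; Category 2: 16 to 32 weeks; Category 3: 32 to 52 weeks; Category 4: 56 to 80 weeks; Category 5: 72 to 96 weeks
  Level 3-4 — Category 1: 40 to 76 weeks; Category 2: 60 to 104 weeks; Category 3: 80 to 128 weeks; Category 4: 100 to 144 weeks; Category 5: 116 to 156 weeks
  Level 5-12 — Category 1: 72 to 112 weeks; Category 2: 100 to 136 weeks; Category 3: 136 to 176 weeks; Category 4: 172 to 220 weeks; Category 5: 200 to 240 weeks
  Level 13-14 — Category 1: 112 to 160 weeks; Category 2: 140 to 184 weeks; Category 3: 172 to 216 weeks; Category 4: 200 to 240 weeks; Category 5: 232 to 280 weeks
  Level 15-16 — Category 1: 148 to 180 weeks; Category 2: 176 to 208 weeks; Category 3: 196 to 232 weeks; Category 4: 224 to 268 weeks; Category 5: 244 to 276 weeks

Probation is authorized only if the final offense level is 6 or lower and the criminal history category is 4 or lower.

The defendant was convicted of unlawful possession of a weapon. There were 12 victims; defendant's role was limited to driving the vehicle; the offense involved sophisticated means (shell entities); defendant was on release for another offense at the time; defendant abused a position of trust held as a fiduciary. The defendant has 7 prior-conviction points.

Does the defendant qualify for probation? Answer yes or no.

Base offense level for unlawful possession of a weapon: 2.
S1 applies: 2 + 2 = 4.
S2 applies (level before this adjustment is 4 < 14, so +1): 4 + 1 = 5.
S3 does not apply.
S4 applies (level before this adjustment is 5 < 10, so +1): 5 + 1 = 6.
S5 applies: 6 + 3 = 9.
S6 applies: 9 − 2 = 7.
S7 does not apply.
Final offense level: 7.
Criminal history: 7 prior points → Category 1 (0-7).
Level 7 falls in the 5-12 band.
Grid: Level 5-12 × Category 1 = 72-112 weeks.
Probation check: level 7 > 6 and category 1 ≤ 4 → not eligible.

No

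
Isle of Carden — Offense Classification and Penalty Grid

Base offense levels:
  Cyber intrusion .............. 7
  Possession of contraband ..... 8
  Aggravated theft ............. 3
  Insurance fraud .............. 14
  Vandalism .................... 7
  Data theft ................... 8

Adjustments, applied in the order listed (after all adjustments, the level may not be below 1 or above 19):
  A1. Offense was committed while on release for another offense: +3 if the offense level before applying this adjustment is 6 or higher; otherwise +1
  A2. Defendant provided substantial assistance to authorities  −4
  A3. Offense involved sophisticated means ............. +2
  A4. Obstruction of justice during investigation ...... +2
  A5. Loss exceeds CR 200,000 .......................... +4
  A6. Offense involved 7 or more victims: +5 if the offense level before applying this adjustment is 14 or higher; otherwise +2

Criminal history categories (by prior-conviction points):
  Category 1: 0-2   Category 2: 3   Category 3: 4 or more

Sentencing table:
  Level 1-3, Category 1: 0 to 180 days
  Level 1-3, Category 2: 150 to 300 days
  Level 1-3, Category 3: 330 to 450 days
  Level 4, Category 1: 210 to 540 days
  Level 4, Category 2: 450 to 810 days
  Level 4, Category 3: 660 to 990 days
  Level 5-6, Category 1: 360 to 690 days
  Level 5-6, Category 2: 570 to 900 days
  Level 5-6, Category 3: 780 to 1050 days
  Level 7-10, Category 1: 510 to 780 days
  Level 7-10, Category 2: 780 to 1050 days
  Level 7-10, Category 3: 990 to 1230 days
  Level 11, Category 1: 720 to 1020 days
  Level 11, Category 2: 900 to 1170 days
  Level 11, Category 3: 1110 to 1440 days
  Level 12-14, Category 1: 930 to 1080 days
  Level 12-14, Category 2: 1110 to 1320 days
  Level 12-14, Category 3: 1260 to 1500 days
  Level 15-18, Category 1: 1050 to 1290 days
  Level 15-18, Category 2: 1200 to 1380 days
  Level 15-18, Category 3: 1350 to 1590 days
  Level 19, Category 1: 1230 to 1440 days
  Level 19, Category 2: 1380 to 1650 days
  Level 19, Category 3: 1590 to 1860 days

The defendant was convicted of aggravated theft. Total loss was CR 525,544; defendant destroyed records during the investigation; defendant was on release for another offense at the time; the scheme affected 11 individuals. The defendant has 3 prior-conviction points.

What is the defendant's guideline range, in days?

1110-1320 days

Base offense level for aggravated theft: 3.
A1 applies (level before this adjustment is 3 < 6, so +1): 3 + 1 = 4.
A4 applies: 4 + 2 = 6.
A5 applies: 6 + 4 = 10.
A6 applies (level before this adjustment is 10 < 14, so +2): 10 + 2 = 12.
Final offense level: 12.
Criminal history: 3 prior points → Category 2 (3).
Level 12 falls in the 12-14 band.
Grid: Level 12-14 × Category 2 = 1110-1320 days.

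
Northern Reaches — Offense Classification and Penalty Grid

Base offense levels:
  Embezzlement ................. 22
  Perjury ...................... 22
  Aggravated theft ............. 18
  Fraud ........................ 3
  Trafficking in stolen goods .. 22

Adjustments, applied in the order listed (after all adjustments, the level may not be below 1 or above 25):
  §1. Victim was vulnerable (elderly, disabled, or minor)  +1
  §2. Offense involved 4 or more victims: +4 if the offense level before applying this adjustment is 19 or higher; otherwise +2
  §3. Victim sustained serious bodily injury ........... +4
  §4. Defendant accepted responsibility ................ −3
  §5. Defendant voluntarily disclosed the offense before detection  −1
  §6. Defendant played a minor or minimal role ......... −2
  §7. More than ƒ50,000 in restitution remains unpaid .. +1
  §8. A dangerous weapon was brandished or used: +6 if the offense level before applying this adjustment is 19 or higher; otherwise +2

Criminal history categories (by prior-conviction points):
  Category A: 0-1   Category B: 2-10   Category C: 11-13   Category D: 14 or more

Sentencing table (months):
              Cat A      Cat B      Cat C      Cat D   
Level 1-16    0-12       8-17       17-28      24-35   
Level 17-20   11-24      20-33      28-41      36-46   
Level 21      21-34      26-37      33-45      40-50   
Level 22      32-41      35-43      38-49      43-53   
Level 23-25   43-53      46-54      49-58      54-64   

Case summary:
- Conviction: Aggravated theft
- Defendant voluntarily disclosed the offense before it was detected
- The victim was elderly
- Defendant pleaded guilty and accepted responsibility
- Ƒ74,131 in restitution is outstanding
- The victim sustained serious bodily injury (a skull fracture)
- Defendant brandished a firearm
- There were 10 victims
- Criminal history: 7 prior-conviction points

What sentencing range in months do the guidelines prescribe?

Base offense level for aggravated theft: 18.
§1 applies: 18 + 1 = 19.
§2 applies (level before this adjustment is 19 ≥ 19, so +4): 19 + 4 = 23.
§3 applies: 23 + 4 = 27.
§4 applies: 27 − 3 = 24.
§5 applies: 24 − 1 = 23.
§7 applies: 23 + 1 = 24.
§8 applies (level before this adjustment is 24 ≥ 19, so +6): 24 + 6 = 30.
Level 30 exceeds the maximum of 25; capped at 25.
Final offense level: 25.
Criminal history: 7 prior points → Category B (2-10).
Level 25 falls in the 23-25 band.
Grid: Level 23-25 × Category B = 46-54 months.

46-54 months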